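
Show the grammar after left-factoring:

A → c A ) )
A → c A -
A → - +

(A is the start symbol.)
A → c A A'
A' → ) )
A' → -
A → - +

Left-factoring transforms A → αβ₁ | αβ₂ into A → αA' and A' → β₁ | β₂
(α is the longest common prefix among the alternatives). Repeat until
no nonterminal has two alternatives with a common prefix.

Round 1: A has alternatives sharing prefix 'c A'. Introduce A': A → c A A'
  Add: A' → ) )
  Add: A' → -

No remaining common prefixes — done.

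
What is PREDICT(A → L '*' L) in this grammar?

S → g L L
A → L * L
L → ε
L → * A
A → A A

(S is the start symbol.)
{ '*' }

PREDICT(A → L '*' L) = (FIRST(RHS) \ {ε}) ∪ (FOLLOW(A) if ε ∈ FIRST(RHS), i.e. RHS ⇒* ε)
FIRST(L) = { '*', ε }
FIRST(L '*' L) = { '*' }
ε ∉ FIRST(L '*' L), so FOLLOW(A) is not added.
PREDICT(A → L '*' L) = { '*' }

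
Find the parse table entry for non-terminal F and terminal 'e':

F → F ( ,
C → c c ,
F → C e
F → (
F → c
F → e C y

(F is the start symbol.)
To find M[F, 'e'], we find productions for F where 'e' is in the predict set (PREDICT(N → α) = (FIRST(α) \ {ε}) ∪ (FOLLOW(N) if α ⇒* ε)).

Relevant sets:
  FIRST(F) = { '(', 'c', 'e' }
  FIRST(C) = { 'c' }

F → F ( ,: PREDICT = { '(', 'c', 'e' }
  'e' is in predict set, so this production goes in M[F, 'e']
F → C e: PREDICT = { 'c' }
F → (: PREDICT = { '(' }
F → c: PREDICT = { 'c' }
F → e C y: PREDICT = { 'e' }
  'e' is in predict set, so this production goes in M[F, 'e']

M[F, 'e'] = F → F ( ,, F → e C y  (a multiply-defined cell — the grammar is not LL(1))

Answer: F → F ( ,, F → e C y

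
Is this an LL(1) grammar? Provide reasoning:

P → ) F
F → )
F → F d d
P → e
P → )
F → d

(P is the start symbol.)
Relevant sets:
  FIRST(F) = { ')', 'd' }

For P:
  PREDICT(P → ')' F) = { ')' }
  PREDICT(P → e) = { 'e' }
  PREDICT(P → ')') = { ')' }
For F:
  PREDICT(F → ')') = { ')' }
  PREDICT(F → F d d) = { ')', 'd' }
  PREDICT(F → d) = { 'd' }

Conflict found: Predict set conflict for P: { ')' }
The grammar is NOT LL(1).

Answer: No. Predict set conflict for P: { ')' }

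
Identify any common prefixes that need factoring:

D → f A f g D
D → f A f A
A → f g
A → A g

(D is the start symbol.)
Left-factoring is needed when two productions for the same non-terminal
share a common prefix on the right-hand side.

Productions for D:
  D → f A f g D
  D → f A f A
Productions for A:
  A → f g
  A → A g

Found common prefix 'f A f' in productions for D

Answer: Yes, D has productions with common prefix 'f A f'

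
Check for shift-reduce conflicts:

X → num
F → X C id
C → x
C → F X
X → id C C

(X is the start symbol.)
A shift-reduce conflict occurs when an LR(0) state has both:
  - a complete (reduce) item [A → α .] (dot at the end), and
  - a shift item [B → β . c γ] (dot before a terminal).

Augment with X' → X and build the canonical LR(0) collection (I0 = CLOSURE({[X' → . X]}), then GOTO on every symbol after a dot until no new states appear). It has 12 states:
  I0: { [X → . id C C], [X → . num], [X' → . X] }  — shift
  I1: { [X' → X .] }  — accept
  I2: { [C → . F X], [C → . x], [F → . X C id], [X → . id C C], [X → . num], [X → id . C C] }  — shift
  I3: { [X → num .] }  — reduce
  I4: { [C → . F X], [C → . x], [F → . X C id], [X → . id C C], [X → . num], [X → id C . C] }  — shift
  I5: { [C → F . X], [X → . id C C], [X → . num] }  — shift
  I6: { [C → . F X], [C → . x], [F → . X C id], [F → X . C id], [X → . id C C], [X → . num] }  — shift
  I7: { [C → x .] }  — reduce
  I8: { [F → X C . id] }  — shift
  I9: { [F → X C id .] }  — reduce
  I10: { [C → F X .] }  — reduce
  I11: { [X → id C C .] }  — reduce

No state contains both a complete item and a shift item.

Answer: No shift-reduce conflicts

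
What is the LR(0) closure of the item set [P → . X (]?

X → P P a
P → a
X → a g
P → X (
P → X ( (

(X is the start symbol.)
Start with: [P → . X (]
  [P → . X (] has the dot before X: add [X → . P P a], [X → . a g]
  [X → . P P a] has the dot before P: add [P → . a], [P → . X ( (]
No further items can be added.

CLOSURE = { [P → . X ( (], [P → . X (], [P → . a], [X → . P P a], [X → . a g] }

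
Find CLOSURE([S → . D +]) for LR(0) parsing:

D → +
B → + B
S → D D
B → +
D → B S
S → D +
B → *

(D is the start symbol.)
Start with: [S → . D +]
  [S → . D +] has the dot before D: add [D → . +], [D → . B S]
  [D → . B S] has the dot before B: add [B → . + B], [B → . +], [B → . *]
No further items can be added.

CLOSURE = { [B → . *], [B → . + B], [B → . +], [D → . +], [D → . B S], [S → . D +] }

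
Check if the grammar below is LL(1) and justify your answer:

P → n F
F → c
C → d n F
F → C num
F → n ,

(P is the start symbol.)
A grammar is LL(1) if for each non-terminal N with multiple productions, the predict sets of those productions are pairwise disjoint, where PREDICT(N → α) = (FIRST(α) \ {ε}) ∪ (FOLLOW(N) if α ⇒* ε).

Relevant sets:
  FIRST(C) = { 'd' }

For F:
  PREDICT(F → c) = { 'c' }
  PREDICT(F → C num) = { 'd' }
  PREDICT(F → n ',') = { 'n' }
P, C have a single production, so nothing to check there.

All predict sets are disjoint. The grammar IS LL(1).

Answer: Yes, the grammar is LL(1).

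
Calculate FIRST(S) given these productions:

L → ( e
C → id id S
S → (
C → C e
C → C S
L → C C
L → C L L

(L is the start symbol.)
{ '(' }

From S → (:
  - '(' is a terminal: add '(' and stop

Collecting: FIRST(S) = { '(' }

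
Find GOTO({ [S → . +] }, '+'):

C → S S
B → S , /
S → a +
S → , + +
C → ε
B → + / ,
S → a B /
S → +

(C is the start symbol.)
{ [S → + .] }

GOTO(I, '+') = CLOSURE({ [A → αX.β] : [A → α.Xβ] ∈ I, X = '+' })

Items with dot before '+', with the dot advanced:
  [S → . +] → [S → + .]
Closure adds nothing (no advanced item has the dot before a non-terminal).

GOTO = { [S → + .] }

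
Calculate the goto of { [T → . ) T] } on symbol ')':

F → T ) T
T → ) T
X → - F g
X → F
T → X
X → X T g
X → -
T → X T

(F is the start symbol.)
GOTO(I, ')') = CLOSURE({ [A → αX.β] : [A → α.Xβ] ∈ I, X = ')' })

Items with dot before ')', with the dot advanced:
  [T → . ) T] → [T → ) . T]
Closure of the advanced items:
  [T → ) . T] has the dot before T: add [T → . ) T], [T → . X], [T → . X T]
  [T → . X] has the dot before X: add [X → . - F g], [X → . F], [X → . X T g], [X → . -]
  [X → . F] has the dot before F: add [F → . T ) T]

GOTO = { [F → . T ) T], [T → ) . T], [T → . ) T], [T → . X T], [T → . X], [X → . - F g], [X → . -], [X → . F], [X → . X T g] }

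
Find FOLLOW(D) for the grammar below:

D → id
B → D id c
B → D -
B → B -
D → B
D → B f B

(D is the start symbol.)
D is the start symbol, so $ ∈ FOLLOW(D).
In B → D id c: D is followed by id c, add FIRST(id c) \ {ε} = { 'id' }
In B → D -: D is followed by '-', add FIRST('-') \ {ε} = { '-' }

Taking the union: FOLLOW(D) = { $, '-', 'id' }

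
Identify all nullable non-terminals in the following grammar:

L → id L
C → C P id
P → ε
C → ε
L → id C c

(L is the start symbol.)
{ 'C', 'P' }

A non-terminal is nullable if it can derive ε (the empty string): either it has an ε-production, or it has a production whose right-hand side consists entirely of nullable non-terminals.

ε-productions: P → ε, C → ε
So P, C are immediately nullable.
No further non-terminal can be added: every production for the remaining non-terminals contains a terminal or a non-nullable non-terminal.
Nullable = { 'C', 'P' }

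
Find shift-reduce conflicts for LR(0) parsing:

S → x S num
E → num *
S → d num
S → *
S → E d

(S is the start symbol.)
No shift-reduce conflicts

Augment with S' → S and build the canonical LR(0) collection (I0 = CLOSURE({[S' → . S]}), then GOTO on every symbol after a dot until no new states appear). It has 12 states:
  I0: { [E → . num *], [S → . *], [S → . E d], [S → . d num], [S → . x S num], [S' → . S] }  — shift
  I1: { [S → * .] }  — reduce
  I2: { [S → E . d] }  — shift
  I3: { [S' → S .] }  — accept
  I4: { [S → d . num] }  — shift
  I5: { [E → num . *] }  — shift
  I6: { [E → . num *], [S → . *], [S → . E d], [S → . d num], [S → . x S num], [S → x . S num] }  — shift
  I7: { [S → x S . num] }  — shift
  I8: { [S → x S num .] }  — reduce
  I9: { [E → num * .] }  — reduce
  I10: { [S → d num .] }  — reduce
  I11: { [S → E d .] }  — reduce

No state contains both a complete item and a shift item.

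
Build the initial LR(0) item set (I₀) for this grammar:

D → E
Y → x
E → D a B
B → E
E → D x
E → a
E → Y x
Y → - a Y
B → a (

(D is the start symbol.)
First, augment the grammar with D' → D
I₀ = CLOSURE({ [D' → . D] }):
  [D' → . D] has the dot before D: add [D → . E]
  [D → . E] has the dot before E: add [E → . D a B], [E → . D x], [E → . a], [E → . Y x]
  [E → . Y x] has the dot before Y: add [Y → . x], [Y → . - a Y]
No further items can be added.

I₀ = { [D → . E], [D' → . D], [E → . D a B], [E → . D x], [E → . Y x], [E → . a], [Y → . - a Y], [Y → . x] }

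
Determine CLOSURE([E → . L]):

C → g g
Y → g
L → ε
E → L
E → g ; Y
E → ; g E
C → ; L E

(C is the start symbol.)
{ [E → . L], [L → .] }

To compute CLOSURE, for each item [A → α.Bβ] where B is a non-terminal, add [B → .γ] for all productions B → γ; repeat for the newly added items until nothing changes.

Start with: [E → . L]
  [E → . L] has the dot before L: add [L → .]
No further items can be added.

CLOSURE = { [E → . L], [L → .] }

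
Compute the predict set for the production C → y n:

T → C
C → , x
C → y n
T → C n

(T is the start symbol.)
PREDICT(C → y n) = (FIRST(RHS) \ {ε}) ∪ (FOLLOW(C) if ε ∈ FIRST(RHS), i.e. RHS ⇒* ε)
FIRST(y n) = { 'y' }
ε ∉ FIRST(y n), so FOLLOW(C) is not added.
PREDICT(C → y n) = { 'y' }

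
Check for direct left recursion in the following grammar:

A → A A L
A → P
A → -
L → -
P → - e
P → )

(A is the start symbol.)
Yes, A is left-recursive

A → A A L: LEFT RECURSIVE (starts with A)
A → P: starts with P
A → -: starts with '-'
L → -: starts with '-'
P → - e: starts with '-'
P → ): starts with ')'

The grammar has direct left recursion on: A.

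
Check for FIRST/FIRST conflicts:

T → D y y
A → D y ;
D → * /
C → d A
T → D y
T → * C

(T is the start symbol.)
Yes. T → D y y / T → D y on { '*' }; T → D y y / T → '*' C on { '*' }; T → D y / T → '*' C on { '*' }

A FIRST/FIRST conflict occurs when two productions N → α and N → β for the same non-terminal have FIRST(α) ∩ FIRST(β) ≠ ∅ (with ε ∈ FIRST of a nullable right-hand side, so two nullable alternatives also conflict).

FIRST sets of the non-terminals at (or reachable through a nullable prefix from) the front of some alternative:
  FIRST(D) = { '*' }

Productions for T:
  T → D y y: FIRST = { '*' }
  T → D y: FIRST = { '*' }
  T → * C: FIRST = { '*' }
A, D, C have only one production, so no FIRST/FIRST conflict is possible there.

Conflict for T: T → D y y and T → D y
  Overlap: { '*' }
Conflict for T: T → D y y and T → * C
  Overlap: { '*' }
Conflict for T: T → D y and T → * C
  Overlap: { '*' }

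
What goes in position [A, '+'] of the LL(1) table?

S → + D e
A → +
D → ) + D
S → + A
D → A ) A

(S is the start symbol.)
A → +

To find M[A, '+'], we find productions for A where '+' is in the predict set (PREDICT(N → α) = (FIRST(α) \ {ε}) ∪ (FOLLOW(N) if α ⇒* ε)).

A → +: PREDICT = { '+' }
  '+' is in predict set, so this production goes in M[A, '+']

M[A, '+'] = A → +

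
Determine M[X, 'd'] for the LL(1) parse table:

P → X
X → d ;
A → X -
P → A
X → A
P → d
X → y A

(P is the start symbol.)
X → d ;, X → A

To find M[X, 'd'], we find productions for X where 'd' is in the predict set (PREDICT(N → α) = (FIRST(α) \ {ε}) ∪ (FOLLOW(N) if α ⇒* ε)).

Relevant sets:
  FIRST(A) = { 'd', 'y' }

X → d ;: PREDICT = { 'd' }
  'd' is in predict set, so this production goes in M[X, 'd']
X → A: PREDICT = { 'd', 'y' }
  'd' is in predict set, so this production goes in M[X, 'd']
X → y A: PREDICT = { 'y' }

M[X, 'd'] = X → d ;, X → A  (a multiply-defined cell — the grammar is not LL(1))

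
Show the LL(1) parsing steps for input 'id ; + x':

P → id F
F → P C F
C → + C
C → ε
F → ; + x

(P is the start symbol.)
LL(1) parsing maintains a stack (initially the start symbol over $) and the input. At each step: if the stack top is a terminal, match it against the current input token; if it is a non-terminal N, replace it with the RHS of M[N, lookahead] (the unique production whose predict set contains the lookahead).

Stack is shown with the top on the left.

Stack    Input       Action
---------------------------
P $      id ; + x $  output P → id F
id F $   id ; + x $  match 'id'
F $      ; + x $     output F → ; + x
; + x $  ; + x $     match ';'
+ x $    + x $       match '+'
x $      x $         match 'x'
$        $           accept

The string is accepted.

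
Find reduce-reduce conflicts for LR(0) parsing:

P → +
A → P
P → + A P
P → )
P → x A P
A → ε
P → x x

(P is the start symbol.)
A reduce-reduce conflict occurs when an LR(0) state has two complete items [A → α .] and [B → β .] — both call for a reduction, and with no lookahead the parser cannot choose between them.

Augment with P' → P and build the canonical LR(0) collection (I0 = CLOSURE({[P' → . P]}), then GOTO on every symbol after a dot until no new states appear). It has 11 states:
  I0: { [P → . )], [P → . + A P], [P → . +], [P → . x A P], [P → . x x], [P' → . P] }  — shift
  I1: { [P → ) .] }  — reduce
  I2: { [A → . P], [A → .], [P → + . A P], [P → + .], [P → . )], [P → . + A P], [P → . +], [P → . x A P], [P → . x x] }  — shift, 2 reduces
  I3: { [P' → P .] }  — accept
  I4: { [A → . P], [A → .], [P → . )], [P → . + A P], [P → . +], [P → . x A P], [P → . x x], [P → x . A P], [P → x . x] }  — shift, reduce
  I5: { [P → . )], [P → . + A P], [P → . +], [P → . x A P], [P → . x x], [P → x A . P] }  — shift
  I6: { [A → P .] }  — reduce
  I7: { [A → . P], [A → .], [P → . )], [P → . + A P], [P → . +], [P → . x A P], [P → . x x], [P → x . A P], [P → x . x], [P → x x .] }  — shift, 2 reduces
  I8: { [P → x A P .] }  — reduce
  I9: { [P → + A . P], [P → . )], [P → . + A P], [P → . +], [P → . x A P], [P → . x x] }  — shift
  I10: { [P → + A P .] }  — reduce

I2 contains complete items [A → .], [P → + .] — reduce-reduce conflict.
I7 contains complete items [A → .], [P → x x .] — reduce-reduce conflict.

Answer: Yes — I2: [A → .] vs [P → + .]; I7: [A → .] vs [P → x x .]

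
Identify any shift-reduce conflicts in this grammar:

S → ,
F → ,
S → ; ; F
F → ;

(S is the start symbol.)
Augment with S' → S and build the canonical LR(0) collection (I0 = CLOSURE({[S' → . S]}), then GOTO on every symbol after a dot until no new states appear). It has 8 states:
  I0: { [S → . ,], [S → . ; ; F], [S' → . S] }  — shift
  I1: { [S → , .] }  — reduce
  I2: { [S → ; . ; F] }  — shift
  I3: { [S' → S .] }  — accept
  I4: { [F → . ,], [F → . ;], [S → ; ; . F] }  — shift
  I5: { [F → , .] }  — reduce
  I6: { [F → ; .] }  — reduce
  I7: { [S → ; ; F .] }  — reduce

No state contains both a complete item and a shift item.

Answer: No shift-reduce conflicts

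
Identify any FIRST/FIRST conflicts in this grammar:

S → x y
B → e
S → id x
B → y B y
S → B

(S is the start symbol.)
No FIRST/FIRST conflicts.

FIRST sets of the non-terminals at (or reachable through a nullable prefix from) the front of some alternative:
  FIRST(B) = { 'e', 'y' }

Productions for S:
  S → x y: FIRST = { 'x' }
  S → id x: FIRST = { 'id' }
  S → B: FIRST = { 'e', 'y' }
Productions for B:
  B → e: FIRST = { 'e' }
  B → y B y: FIRST = { 'y' }

All alternatives of each non-terminal have pairwise disjoint FIRST sets.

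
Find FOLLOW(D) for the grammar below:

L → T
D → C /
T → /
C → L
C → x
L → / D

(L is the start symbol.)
{ $, '/' }

In L → / D: D is at the end, add FOLLOW(L)

The FOLLOW sets referred to above (computed the same way, to a fixed point):
  FOLLOW(L) = { $, '/' }

Taking the union: FOLLOW(D) = { $, '/' }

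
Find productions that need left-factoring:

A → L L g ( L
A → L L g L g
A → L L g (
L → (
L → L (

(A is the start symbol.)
Yes, A has productions with common prefix 'L L g'

Left-factoring is needed when two productions for the same non-terminal
share a common prefix on the right-hand side.

Productions for A:
  A → L L g ( L
  A → L L g L g
  A → L L g (
Productions for L:
  L → (
  L → L (

Found common prefix 'L L g' in productions for A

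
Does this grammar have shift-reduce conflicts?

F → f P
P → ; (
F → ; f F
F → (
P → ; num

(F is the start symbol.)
Augment with F' → F and build the canonical LR(0) collection (I0 = CLOSURE({[F' → . F]}), then GOTO on every symbol after a dot until no new states appear). It has 11 states:
  I0: { [F → . (], [F → . ; f F], [F → . f P], [F' → . F] }  — shift
  I1: { [F → ( .] }  — reduce
  I2: { [F → ; . f F] }  — shift
  I3: { [F' → F .] }  — accept
  I4: { [F → f . P], [P → . ; (], [P → . ; num] }  — shift
  I5: { [P → ; . (], [P → ; . num] }  — shift
  I6: { [F → f P .] }  — reduce
  I7: { [P → ; ( .] }  — reduce
  I8: { [P → ; num .] }  — reduce
  I9: { [F → . (], [F → . ; f F], [F → . f P], [F → ; f . F] }  — shift
  I10: { [F → ; f F .] }  — reduce

No state contains both a complete item and a shift item.

Answer: No shift-reduce conflicts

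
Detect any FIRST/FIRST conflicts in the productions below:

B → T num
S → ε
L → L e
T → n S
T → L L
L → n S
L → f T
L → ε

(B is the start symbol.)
Yes. L → L e / L → n S on { 'n' }; L → L e / L → f T on { 'f' }; T → n S / T → L L on { 'n' }

A FIRST/FIRST conflict occurs when two productions N → α and N → β for the same non-terminal have FIRST(α) ∩ FIRST(β) ≠ ∅ (with ε ∈ FIRST of a nullable right-hand side, so two nullable alternatives also conflict).

FIRST sets of the non-terminals at (or reachable through a nullable prefix from) the front of some alternative:
  FIRST(L) = { 'e', 'f', 'n', ε }

Productions for L:
  L → L e: FIRST = { 'e', 'f', 'n' }
  L → n S: FIRST = { 'n' }
  L → f T: FIRST = { 'f' }
  L → ε: FIRST = { ε }
Productions for T:
  T → n S: FIRST = { 'n' }
  T → L L: FIRST = { 'e', 'f', 'n', ε }
B, S have only one production, so no FIRST/FIRST conflict is possible there.

Conflict for L: L → L e and L → n S
  Overlap: { 'n' }
Conflict for L: L → L e and L → f T
  Overlap: { 'f' }
Conflict for T: T → n S and T → L L
  Overlap: { 'n' }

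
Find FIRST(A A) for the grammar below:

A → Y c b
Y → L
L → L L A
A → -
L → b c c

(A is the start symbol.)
{ '-', 'b' }

FIRST sets of the non-terminals involved (from the grammar, by fixed-point iteration):
  FIRST(A) = { '-', 'b' }

To compute FIRST(A A), process the symbols left to right:
Symbol A is a non-terminal. Add FIRST(A) \ {ε} = { '-', 'b' }
A is not nullable (ε ∉ FIRST(A)), so stop here.
FIRST(A A) = { '-', 'b' }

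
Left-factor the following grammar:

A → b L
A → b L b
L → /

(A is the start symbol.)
Left-factoring transforms A → αβ₁ | αβ₂ into A → αA' and A' → β₁ | β₂
(α is the longest common prefix among the alternatives). Repeat until
no nonterminal has two alternatives with a common prefix.

Round 1: A has alternatives sharing prefix 'b L'. Introduce A': A → b L A'
  Add: A' → ε
  Add: A' → b

No remaining common prefixes — done.

Resulting grammar:
A → b L A'
A' → ε
A' → b
L → /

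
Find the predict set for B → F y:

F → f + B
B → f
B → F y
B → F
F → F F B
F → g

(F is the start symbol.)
PREDICT(B → F y) = (FIRST(RHS) \ {ε}) ∪ (FOLLOW(B) if ε ∈ FIRST(RHS), i.e. RHS ⇒* ε)
FIRST(F) = { 'f', 'g' }
FIRST(F y) = { 'f', 'g' }
ε ∉ FIRST(F y), so FOLLOW(B) is not added.
PREDICT(B → F y) = { 'f', 'g' }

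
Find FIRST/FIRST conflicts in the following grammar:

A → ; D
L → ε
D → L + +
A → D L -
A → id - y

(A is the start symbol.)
FIRST sets of the non-terminals at (or reachable through a nullable prefix from) the front of some alternative:
  FIRST(D) = { '+' }

Productions for A:
  A → ; D: FIRST = { ';' }
  A → D L -: FIRST = { '+' }
  A → id - y: FIRST = { 'id' }
L, D have only one production, so no FIRST/FIRST conflict is possible there.

All alternatives of each non-terminal have pairwise disjoint FIRST sets.

Answer: No FIRST/FIRST conflicts.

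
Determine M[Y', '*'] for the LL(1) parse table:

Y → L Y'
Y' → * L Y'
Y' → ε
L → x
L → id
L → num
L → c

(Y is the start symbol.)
Y' → * L Y'

To find M[Y', '*'], we find productions for Y' where '*' is in the predict set (PREDICT(N → α) = (FIRST(α) \ {ε}) ∪ (FOLLOW(N) if α ⇒* ε)).

Relevant sets:
  FOLLOW(Y') = { $ }

Y' → * L Y': PREDICT = { '*' }
  '*' is in predict set, so this production goes in M[Y', '*']
Y' → ε: PREDICT = { $ }

M[Y', '*'] = Y' → * L Y'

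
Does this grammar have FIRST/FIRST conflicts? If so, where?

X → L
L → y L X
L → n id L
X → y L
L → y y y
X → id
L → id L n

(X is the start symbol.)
FIRST sets of the non-terminals at (or reachable through a nullable prefix from) the front of some alternative:
  FIRST(L) = { 'id', 'n', 'y' }

Productions for X:
  X → L: FIRST = { 'id', 'n', 'y' }
  X → y L: FIRST = { 'y' }
  X → id: FIRST = { 'id' }
Productions for L:
  L → y L X: FIRST = { 'y' }
  L → n id L: FIRST = { 'n' }
  L → y y y: FIRST = { 'y' }
  L → id L n: FIRST = { 'id' }

Conflict for X: X → L and X → y L
  Overlap: { 'y' }
Conflict for X: X → L and X → id
  Overlap: { 'id' }
Conflict for L: L → y L X and L → y y y
  Overlap: { 'y' }

Answer: Yes. X → L / X → y L on { 'y' }; X → L / X → id on { 'id' }; L → y L X / L → y y y on { 'y' }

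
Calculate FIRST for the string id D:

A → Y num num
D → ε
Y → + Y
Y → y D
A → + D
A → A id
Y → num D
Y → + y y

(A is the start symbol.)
To compute FIRST(id D), process the symbols left to right:
Symbol id is a terminal. Add 'id' and stop.
FIRST(id D) = { 'id' }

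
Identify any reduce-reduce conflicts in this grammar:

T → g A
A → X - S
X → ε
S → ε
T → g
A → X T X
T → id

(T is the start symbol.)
Yes — I2: [T → g .] vs [X → .]

A reduce-reduce conflict occurs when an LR(0) state has two complete items [A → α .] and [B → β .] — both call for a reduction, and with no lookahead the parser cannot choose between them.

Augment with T' → T and build the canonical LR(0) collection (I0 = CLOSURE({[T' → . T]}), then GOTO on every symbol after a dot until no new states appear). It has 10 states:
  I0: { [T → . g A], [T → . g], [T → . id], [T' → . T] }  — shift
  I1: { [T' → T .] }  — accept
  I2: { [A → . X - S], [A → . X T X], [T → g . A], [T → g .], [X → .] }  — 2 reduces
  I3: { [T → id .] }  — reduce
  I4: { [T → g A .] }  — reduce
  I5: { [A → X . - S], [A → X . T X], [T → . g A], [T → . g], [T → . id] }  — shift
  I6: { [A → X - . S], [S → .] }  — reduce
  I7: { [A → X T . X], [X → .] }  — reduce
  I8: { [A → X T X .] }  — reduce
  I9: { [A → X - S .] }  — reduce

I2 contains complete items [T → g .], [X → .] — reduce-reduce conflict.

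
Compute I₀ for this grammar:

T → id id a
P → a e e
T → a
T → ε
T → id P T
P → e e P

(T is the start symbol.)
First, augment the grammar with T' → T
I₀ = CLOSURE({ [T' → . T] }):
  [T' → . T] has the dot before T: add [T → . id id a], [T → . a], [T → .], [T → . id P T]
No further items can be added.

I₀ = { [T → . a], [T → . id P T], [T → . id id a], [T → .], [T' → . T] }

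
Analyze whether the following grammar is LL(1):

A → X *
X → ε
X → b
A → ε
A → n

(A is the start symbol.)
A grammar is LL(1) if for each non-terminal N with multiple productions, the predict sets of those productions are pairwise disjoint, where PREDICT(N → α) = (FIRST(α) \ {ε}) ∪ (FOLLOW(N) if α ⇒* ε).

Relevant sets:
  FIRST(X) = { 'b', ε }
  FOLLOW(A) = { $ }
  FOLLOW(X) = { '*' }

For A:
  PREDICT(A → X '*') = { '*', 'b' }
  PREDICT(A → ε) = { $ }
  PREDICT(A → n) = { 'n' }
For X:
  PREDICT(X → ε) = { '*' }
  PREDICT(X → b) = { 'b' }

All predict sets are disjoint. The grammar IS LL(1).

Answer: Yes, the grammar is LL(1).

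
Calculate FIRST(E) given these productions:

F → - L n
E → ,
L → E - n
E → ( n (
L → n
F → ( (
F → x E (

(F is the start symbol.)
From E → ,:
  - ',' is a terminal: add ',' and stop
From E → ( n (:
  - '(' is a terminal: add '(' and stop

Collecting: FIRST(E) = { '(', ',' }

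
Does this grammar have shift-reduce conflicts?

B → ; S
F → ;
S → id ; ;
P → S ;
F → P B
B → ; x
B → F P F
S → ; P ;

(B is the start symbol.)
Yes — I1: [F → ; .] vs [B → ; . x]; I13: [F → ; .] vs [S → . ; P ;]; I17: [B → ; S .] vs [P → S . ;]

A shift-reduce conflict occurs when an LR(0) state has both:
  - a complete (reduce) item [A → α .] (dot at the end), and
  - a shift item [B → β . c γ] (dot before a terminal).

Augment with B' → B and build the canonical LR(0) collection (I0 = CLOSURE({[B' → . B]}), then GOTO on every symbol after a dot until no new states appear). It has 19 states:
  I0: { [B → . ; S], [B → . ; x], [B → . F P F], [B' → . B], [F → . ;], [F → . P B], [P → . S ;], [S → . ; P ;], [S → . id ; ;] }  — shift
  I1: { [B → ; . S], [B → ; . x], [F → ; .], [P → . S ;], [S → . ; P ;], [S → . id ; ;], [S → ; . P ;] }  — shift, reduce
  I2: { [B' → B .] }  — accept
  I3: { [B → F . P F], [P → . S ;], [S → . ; P ;], [S → . id ; ;] }  — shift
  I4: { [B → . ; S], [B → . ; x], [B → . F P F], [F → . ;], [F → . P B], [F → P . B], [P → . S ;], [S → . ; P ;], [S → . id ; ;] }  — shift
  I5: { [P → S . ;] }  — shift
  I6: { [S → id . ; ;] }  — shift
  I7: { [S → id ; . ;] }  — shift
  I8: { [S → id ; ; .] }  — reduce
  I9: { [P → S ; .] }  — reduce
  I10: { [F → P B .] }  — reduce
  I11: { [P → . S ;], [S → . ; P ;], [S → . id ; ;], [S → ; . P ;] }  — shift
  I12: { [B → F P . F], [F → . ;], [F → . P B], [P → . S ;], [S → . ; P ;], [S → . id ; ;] }  — shift
  I13: { [F → ; .], [P → . S ;], [S → . ; P ;], [S → . id ; ;], [S → ; . P ;] }  — shift, reduce
  I14: { [B → F P F .] }  — reduce
  I15: { [S → ; P . ;] }  — shift
  I16: { [S → ; P ; .] }  — reduce
  I17: { [B → ; S .], [P → S . ;] }  — shift, reduce
  I18: { [B → ; x .] }  — reduce

I1 contains reduce item [F → ; .] and shift items [B → ; . x], [S → . ; P ;], [S → . id ; ;] — shift-reduce conflict.
I13 contains reduce item [F → ; .] and shift items [S → . ; P ;], [S → . id ; ;] — shift-reduce conflict.
I17 contains reduce item [B → ; S .] and shift item [P → S . ;] — shift-reduce conflict.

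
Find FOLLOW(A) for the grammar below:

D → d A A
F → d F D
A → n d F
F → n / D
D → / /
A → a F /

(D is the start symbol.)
To compute FOLLOW(A), find every occurrence of A on a right-hand side N → α A β: add FIRST(β) \ {ε}, and if β is empty or nullable also add FOLLOW(N). Iterate to a fixed point.

In D → d A A: A is followed by A, add FIRST(A) \ {ε} = { 'a', 'n' }
In D → d A A: A is at the end, add FOLLOW(D)

The FOLLOW sets referred to above (computed the same way, to a fixed point):
  FOLLOW(D) = { $, '/', 'a', 'd', 'n' }

Taking the union: FOLLOW(A) = { $, '/', 'a', 'd', 'n' }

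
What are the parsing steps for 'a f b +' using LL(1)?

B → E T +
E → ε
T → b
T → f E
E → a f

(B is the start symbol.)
Stack is shown with the top on the left.

Stack      Input      Action
----------------------------
B $        a f b + $  output B → E T +
E T + $    a f b + $  output E → a f
a f T + $  a f b + $  match 'a'
f T + $    f b + $    match 'f'
T + $      b + $      output T → b
b + $      b + $      match 'b'
+ $        + $        match '+'
$          $          accept

The string is accepted.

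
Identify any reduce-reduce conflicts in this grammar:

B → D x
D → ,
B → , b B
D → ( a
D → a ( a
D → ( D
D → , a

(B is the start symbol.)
A reduce-reduce conflict occurs when an LR(0) state has two complete items [A → α .] and [B → β .] — both call for a reduction, and with no lookahead the parser cannot choose between them.

Augment with B' → B and build the canonical LR(0) collection (I0 = CLOSURE({[B' → . B]}), then GOTO on every symbol after a dot until no new states appear). It has 15 states:
  I0: { [B → . , b B], [B → . D x], [B' → . B], [D → . ( D], [D → . ( a], [D → . , a], [D → . ,], [D → . a ( a] }  — shift
  I1: { [D → ( . D], [D → ( . a], [D → . ( D], [D → . ( a], [D → . , a], [D → . ,], [D → . a ( a] }  — shift
  I2: { [B → , . b B], [D → , . a], [D → , .] }  — shift, reduce
  I3: { [B' → B .] }  — accept
  I4: { [B → D . x] }  — shift
  I5: { [D → a . ( a] }  — shift
  I6: { [D → a ( . a] }  — shift
  I7: { [D → a ( a .] }  — reduce
  I8: { [B → D x .] }  — reduce
  I9: { [D → , a .] }  — reduce
  I10: { [B → , b . B], [B → . , b B], [B → . D x], [D → . ( D], [D → . ( a], [D → . , a], [D → . ,], [D → . a ( a] }  — shift
  I11: { [B → , b B .] }  — reduce
  I12: { [D → , . a], [D → , .] }  — shift, reduce
  I13: { [D → ( D .] }  — reduce
  I14: { [D → ( a .], [D → a . ( a] }  — shift, reduce

No state contains more than one complete item.

Answer: No reduce-reduce conflicts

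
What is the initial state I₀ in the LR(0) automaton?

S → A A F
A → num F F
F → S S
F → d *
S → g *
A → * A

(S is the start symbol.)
First, augment the grammar with S' → S
I₀ = CLOSURE({ [S' → . S] }):
  [S' → . S] has the dot before S: add [S → . A A F], [S → . g *]
  [S → . A A F] has the dot before A: add [A → . num F F], [A → . * A]
No further items can be added.

I₀ = { [A → . * A], [A → . num F F], [S → . A A F], [S → . g *], [S' → . S] }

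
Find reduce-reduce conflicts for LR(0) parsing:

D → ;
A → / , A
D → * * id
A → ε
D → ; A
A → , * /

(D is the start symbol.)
A reduce-reduce conflict occurs when an LR(0) state has two complete items [A → α .] and [B → β .] — both call for a reduction, and with no lookahead the parser cannot choose between them.

Augment with D' → D and build the canonical LR(0) collection (I0 = CLOSURE({[D' → . D]}), then GOTO on every symbol after a dot until no new states appear). It has 13 states:
  I0: { [D → . * * id], [D → . ; A], [D → . ;], [D' → . D] }  — shift
  I1: { [D → * . * id] }  — shift
  I2: { [A → . , * /], [A → . / , A], [A → .], [D → ; . A], [D → ; .] }  — shift, 2 reduces
  I3: { [D' → D .] }  — accept
  I4: { [A → , . * /] }  — shift
  I5: { [A → / . , A] }  — shift
  I6: { [D → ; A .] }  — reduce
  I7: { [A → . , * /], [A → . / , A], [A → .], [A → / , . A] }  — shift, reduce
  I8: { [A → / , A .] }  — reduce
  I9: { [A → , * . /] }  — shift
  I10: { [A → , * / .] }  — reduce
  I11: { [D → * * . id] }  — shift
  I12: { [D → * * id .] }  — reduce

I2 contains complete items [A → .], [D → ; .] — reduce-reduce conflict.

Answer: Yes — I2: [A → .] vs [D → ; .]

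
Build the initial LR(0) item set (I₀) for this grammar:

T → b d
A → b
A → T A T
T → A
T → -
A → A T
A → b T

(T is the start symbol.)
{ [A → . A T], [A → . T A T], [A → . b T], [A → . b], [T → . -], [T → . A], [T → . b d], [T' → . T] }

First, augment the grammar with T' → T
I₀ = CLOSURE({ [T' → . T] }):
  [T' → . T] has the dot before T: add [T → . b d], [T → . A], [T → . -]
  [T → . A] has the dot before A: add [A → . b], [A → . T A T], [A → . A T], [A → . b T]
No further items can be added.

I₀ = { [A → . A T], [A → . T A T], [A → . b T], [A → . b], [T → . -], [T → . A], [T → . b d], [T' → . T] }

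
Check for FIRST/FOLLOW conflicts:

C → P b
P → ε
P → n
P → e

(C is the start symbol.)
A FIRST/FOLLOW conflict occurs when a non-terminal N has a nullable alternative N → β (β ⇒* ε) and another alternative N → α with FIRST(α) ∩ FOLLOW(N) ≠ ∅: on such a lookahead the parser cannot decide between expanding α and letting N vanish via β.

Nullable non-terminals: P.

P: nullable alternative(s) P → ε; FOLLOW(P) = { 'b' }
  P → ε: FIRST \ {ε} = { } — this is the only nullable alternative, skip
  P → n: FIRST \ {ε} = { 'n' } — disjoint from FOLLOW(P)
  P → e: FIRST \ {ε} = { 'e' } — disjoint from FOLLOW(P)

C has no nullable alternative, so no FIRST/FOLLOW check is needed there.

No FIRST/FOLLOW conflicts found.

Answer: No FIRST/FOLLOW conflicts.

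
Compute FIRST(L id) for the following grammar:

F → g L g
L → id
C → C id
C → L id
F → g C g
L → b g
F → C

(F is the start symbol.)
{ 'b', 'id' }

FIRST sets of the non-terminals involved (from the grammar, by fixed-point iteration):
  FIRST(L) = { 'b', 'id' }

To compute FIRST(L id), process the symbols left to right:
Symbol L is a non-terminal. Add FIRST(L) \ {ε} = { 'b', 'id' }
L is not nullable (ε ∉ FIRST(L)), so stop here.
FIRST(L id) = { 'b', 'id' }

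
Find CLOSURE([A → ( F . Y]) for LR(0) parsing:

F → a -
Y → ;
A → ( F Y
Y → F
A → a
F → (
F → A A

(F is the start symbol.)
{ [A → ( F . Y], [A → . ( F Y], [A → . a], [F → . (], [F → . A A], [F → . a -], [Y → . ;], [Y → . F] }

To compute CLOSURE, for each item [A → α.Bβ] where B is a non-terminal, add [B → .γ] for all productions B → γ; repeat for the newly added items until nothing changes.

Start with: [A → ( F . Y]
  [A → ( F . Y] has the dot before Y: add [Y → . ;], [Y → . F]
  [Y → . F] has the dot before F: add [F → . a -], [F → . (], [F → . A A]
  [F → . A A] has the dot before A: add [A → . ( F Y], [A → . a]
No further items can be added.

CLOSURE = { [A → ( F . Y], [A → . ( F Y], [A → . a], [F → . (], [F → . A A], [F → . a -], [Y → . ;], [Y → . F] }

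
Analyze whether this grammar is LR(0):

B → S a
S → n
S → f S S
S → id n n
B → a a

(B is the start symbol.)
Yes, the grammar is LR(0)

A grammar is LR(0) if no state in the canonical LR(0) collection has:
  - both a shift item (dot before a terminal) and a complete item (shift-reduce conflict), or
  - two or more complete items (reduce-reduce conflict; the accept item [B' → B .] counts as a complete item here).

Augment with B' → B and build the canonical LR(0) collection (I0 = CLOSURE({[B' → . B]}), then GOTO on every symbol after a dot until no new states appear). It has 13 states:
  I0: { [B → . S a], [B → . a a], [B' → . B], [S → . f S S], [S → . id n n], [S → . n] }  — shift
  I1: { [B' → B .] }  — accept
  I2: { [B → S . a] }  — shift
  I3: { [B → a . a] }  — shift
  I4: { [S → . f S S], [S → . id n n], [S → . n], [S → f . S S] }  — shift
  I5: { [S → id . n n] }  — shift
  I6: { [S → n .] }  — reduce
  I7: { [S → id n . n] }  — shift
  I8: { [S → id n n .] }  — reduce
  I9: { [S → . f S S], [S → . id n n], [S → . n], [S → f S . S] }  — shift
  I10: { [S → f S S .] }  — reduce
  I11: { [B → a a .] }  — reduce
  I12: { [B → S a .] }  — reduce

Every state is either a pure shift/goto state or contains exactly one complete item and nothing to shift — no conflicts. The grammar is LR(0).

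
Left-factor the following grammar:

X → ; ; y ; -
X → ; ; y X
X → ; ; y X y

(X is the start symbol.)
Left-factoring transforms A → αβ₁ | αβ₂ into A → αA' and A' → β₁ | β₂
(α is the longest common prefix among the alternatives). Repeat until
no nonterminal has two alternatives with a common prefix.

Round 1: X has alternatives sharing prefix '; ; y'. Introduce X': X → ; ; y X'
  Add: X' → ; -
  Add: X' → X
  Add: X' → X y

Round 2: X' has alternatives sharing prefix 'X'. Introduce X'': X' → X X''
  Add: X'' → ε
  Add: X'' → y

No remaining common prefixes — done.

Resulting grammar:
X → ; ; y X'
X' → ; -
X' → X X''
X'' → ε
X'' → y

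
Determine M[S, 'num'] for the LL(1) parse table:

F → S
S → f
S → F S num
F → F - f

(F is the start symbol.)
Empty (error entry)

To find M[S, 'num'], we find productions for S where 'num' is in the predict set (PREDICT(N → α) = (FIRST(α) \ {ε}) ∪ (FOLLOW(N) if α ⇒* ε)).

Relevant sets:
  FIRST(F) = { 'f' }

S → f: PREDICT = { 'f' }
S → F S num: PREDICT = { 'f' }

M[S, 'num'] is empty (no production applies)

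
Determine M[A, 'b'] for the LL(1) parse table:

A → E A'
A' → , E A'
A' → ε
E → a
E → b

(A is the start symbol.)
To find M[A, 'b'], we find productions for A where 'b' is in the predict set (PREDICT(N → α) = (FIRST(α) \ {ε}) ∪ (FOLLOW(N) if α ⇒* ε)).

Relevant sets:
  FIRST(E) = { 'a', 'b' }

A → E A': PREDICT = { 'a', 'b' }
  'b' is in predict set, so this production goes in M[A, 'b']

M[A, 'b'] = A → E A'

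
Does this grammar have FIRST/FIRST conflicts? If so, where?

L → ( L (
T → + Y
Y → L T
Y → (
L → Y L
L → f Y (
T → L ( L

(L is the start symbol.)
A FIRST/FIRST conflict occurs when two productions N → α and N → β for the same non-terminal have FIRST(α) ∩ FIRST(β) ≠ ∅ (with ε ∈ FIRST of a nullable right-hand side, so two nullable alternatives also conflict).

FIRST sets of the non-terminals at (or reachable through a nullable prefix from) the front of some alternative:
  FIRST(Y) = { '(', 'f' }
  FIRST(L) = { '(', 'f' }

Productions for L:
  L → ( L (: FIRST = { '(' }
  L → Y L: FIRST = { '(', 'f' }
  L → f Y (: FIRST = { 'f' }
Productions for T:
  T → + Y: FIRST = { '+' }
  T → L ( L: FIRST = { '(', 'f' }
Productions for Y:
  Y → L T: FIRST = { '(', 'f' }
  Y → (: FIRST = { '(' }

Conflict for L: L → ( L ( and L → Y L
  Overlap: { '(' }
Conflict for L: L → Y L and L → f Y (
  Overlap: { 'f' }
Conflict for Y: Y → L T and Y → (
  Overlap: { '(' }

Answer: Yes. L → '(' L '(' / L → Y L on { '(' }; L → Y L / L → f Y '(' on { 'f' }; Y → L T / Y → '(' on { '(' }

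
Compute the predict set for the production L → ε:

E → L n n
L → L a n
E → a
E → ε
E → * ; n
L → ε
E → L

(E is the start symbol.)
PREDICT(L → ε) = (FIRST(RHS) \ {ε}) ∪ (FOLLOW(L) if ε ∈ FIRST(RHS), i.e. RHS ⇒* ε)
The right-hand side is ε (FIRST(ε) = { ε }), so the predict set is FOLLOW(L) = { $, 'a', 'n' }
PREDICT(L → ε) = { $, 'a', 'n' }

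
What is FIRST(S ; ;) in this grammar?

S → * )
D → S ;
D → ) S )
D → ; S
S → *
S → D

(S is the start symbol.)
{ ')', '*', ';' }

FIRST sets of the non-terminals involved (from the grammar, by fixed-point iteration):
  FIRST(S) = { ')', '*', ';' }

To compute FIRST(S ; ;), process the symbols left to right:
Symbol S is a non-terminal. Add FIRST(S) \ {ε} = { ')', '*', ';' }
S is not nullable (ε ∉ FIRST(S)), so stop here.
FIRST(S ; ;) = { ')', '*', ';' }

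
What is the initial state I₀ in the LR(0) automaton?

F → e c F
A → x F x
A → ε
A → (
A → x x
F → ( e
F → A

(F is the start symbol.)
First, augment the grammar with F' → F
I₀ = CLOSURE({ [F' → . F] }):
  [F' → . F] has the dot before F: add [F → . e c F], [F → . ( e], [F → . A]
  [F → . A] has the dot before A: add [A → . x F x], [A → .], [A → . (], [A → . x x]
No further items can be added.

I₀ = { [A → . (], [A → . x F x], [A → . x x], [A → .], [F → . ( e], [F → . A], [F → . e c F], [F' → . F] }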